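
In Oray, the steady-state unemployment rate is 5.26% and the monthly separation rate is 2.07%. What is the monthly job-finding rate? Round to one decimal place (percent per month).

From u* = s/(s+f): f = s·(1−u)/u.
f = 2.07 × (1 − 0.0526) / 0.0526 = 1.9611 / 0.0526 ≈ 37.3% per month.

Job-finding rate ≈ 37.3% per month.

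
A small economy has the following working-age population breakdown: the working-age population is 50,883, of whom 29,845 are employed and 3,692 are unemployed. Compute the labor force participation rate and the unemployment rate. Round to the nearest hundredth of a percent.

Labor force = employed + unemployed = 29,845 + 3,692 = 33,537.
Unemployment rate = 3,692 / 33,537 = 11.01%.
Labor force participation rate = 33,537 / 50,883 = 65.91%.

Labor force participation rate ≈ 65.91%; unemployment rate ≈ 11.01%.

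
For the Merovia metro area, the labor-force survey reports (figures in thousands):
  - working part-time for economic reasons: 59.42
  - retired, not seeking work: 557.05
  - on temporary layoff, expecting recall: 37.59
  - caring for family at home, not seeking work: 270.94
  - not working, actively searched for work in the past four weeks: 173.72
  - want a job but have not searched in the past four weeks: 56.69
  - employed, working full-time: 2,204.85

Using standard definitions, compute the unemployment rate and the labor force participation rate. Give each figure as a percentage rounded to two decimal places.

Employed = 59.42 + 2,204.85 = 2,264.27 thousand (anyone who worked, including part-time for economic reasons, counts as employed).
Unemployed = 37.59 + 173.72 = 211.31 thousand (jobless and actively searching, or on temporary layoff).
Labor force = 2,264.27 + 211.31 = 2,475.58 thousand.
Not in labor force = 557.05 + 270.94 + 56.69 = 884.68 thousand (those not working and not actively searching are outside the labor force — including those who want a job but have given up searching).
Civilian working-age population = 2,475.58 + 884.68 = 3,360.26 thousand.
Unemployment rate = 211.31 / 2,475.58 = 8.54%.
Labor force participation rate = 2,475.58 / 3,360.26 = 73.67%.

Unemployment rate ≈ 8.54%; labor force participation rate ≈ 73.67%.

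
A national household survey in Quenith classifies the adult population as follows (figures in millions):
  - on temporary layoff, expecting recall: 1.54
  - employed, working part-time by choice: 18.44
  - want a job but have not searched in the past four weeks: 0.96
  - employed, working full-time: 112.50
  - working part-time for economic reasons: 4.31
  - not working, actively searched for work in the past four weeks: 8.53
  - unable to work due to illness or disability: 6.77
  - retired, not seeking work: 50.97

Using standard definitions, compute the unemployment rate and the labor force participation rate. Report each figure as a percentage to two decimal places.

Employed = 18.44 + 112.50 + 4.31 = 135.25 million (anyone who worked, including part-time for economic reasons, counts as employed).
Unemployed = 1.54 + 8.53 = 10.07 million (jobless and actively searching, or on temporary layoff).
Labor force = 135.25 + 10.07 = 145.32 million.
Not in labor force = 0.96 + 6.77 + 50.97 = 58.70 million (those not working and not actively searching are outside the labor force — including those who want a job but have given up searching).
Civilian working-age population = 145.32 + 58.70 = 204.02 million.
Unemployment rate = 10.07 / 145.32 = 6.93%.
Labor force participation rate = 145.32 / 204.02 = 71.23%.

Unemployment rate ≈ 6.93%; labor force participation rate ≈ 71.23%.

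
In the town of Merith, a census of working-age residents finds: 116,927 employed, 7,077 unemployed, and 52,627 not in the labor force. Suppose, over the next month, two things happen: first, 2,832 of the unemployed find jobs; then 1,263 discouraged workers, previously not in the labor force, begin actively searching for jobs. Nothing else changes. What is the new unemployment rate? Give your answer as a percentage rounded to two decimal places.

New unemployment rate ≈ 4.40%.

Initially, labor force = 116,927 + 7,077 = 124,004, so u = 7,077/124,004 = 5.71%.
After the first change, unemployed falls and employed rises by 2,832; labor force unchanged → E = 119,759, U = 4,245, labor force = 124,004.
After the second change, unemployed and labor force both rise by 1,263 → E = 119,759, U = 5,508, labor force = 125,267.
New unemployment rate = 5,508 / 125,267 = 4.40%.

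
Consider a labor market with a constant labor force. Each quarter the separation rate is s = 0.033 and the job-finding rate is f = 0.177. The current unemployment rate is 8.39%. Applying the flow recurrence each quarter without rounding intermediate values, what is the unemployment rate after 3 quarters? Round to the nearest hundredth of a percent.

Unemployment rate after three quarters ≈ 12.10%.

With a fixed labor force, u_{t+1} = u_t + s·(1−u_t) − f·u_t = u_t·(1−s−f) + s.
Here 1−s−f = 0.790 and s = 0.033.
u_1 = 0.083900 × 0.790 + 0.033 = 0.099281.
u_2 = 0.099281 × 0.790 + 0.033 = 0.111432.
u_3 = 0.111432 × 0.790 + 0.033 = 0.121031.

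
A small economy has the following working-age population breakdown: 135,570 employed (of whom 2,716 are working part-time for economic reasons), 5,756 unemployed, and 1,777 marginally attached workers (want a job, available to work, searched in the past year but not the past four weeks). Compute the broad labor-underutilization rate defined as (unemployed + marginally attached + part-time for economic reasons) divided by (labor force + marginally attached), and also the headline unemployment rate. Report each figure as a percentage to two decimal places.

Labor force = 135,570 + 5,756 = 141,326.
Numerator = 5,756 + 1,777 + 2,716 = 10,249.
Denominator = 141,326 + 1,777 = 143,103.
Broad rate = 10,249 / 143,103 = 7.16%.
Headline unemployment rate = 5,756 / 141,326 = 4.07%.

Broad underutilization rate ≈ 7.16%; headline unemployment rate ≈ 4.07%.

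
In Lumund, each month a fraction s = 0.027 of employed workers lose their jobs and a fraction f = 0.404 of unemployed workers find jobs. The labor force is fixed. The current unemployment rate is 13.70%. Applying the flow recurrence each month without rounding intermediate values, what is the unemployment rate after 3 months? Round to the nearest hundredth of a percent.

Unemployment rate after three months ≈ 7.63%.

With a fixed labor force, u_{t+1} = u_t + s·(1−u_t) − f·u_t = u_t·(1−s−f) + s.
Here 1−s−f = 0.569 and s = 0.027.
u_1 = 0.137000 × 0.569 + 0.027 = 0.104953.
u_2 = 0.104953 × 0.569 + 0.027 = 0.086718.
u_3 = 0.086718 × 0.569 + 0.027 = 0.076343.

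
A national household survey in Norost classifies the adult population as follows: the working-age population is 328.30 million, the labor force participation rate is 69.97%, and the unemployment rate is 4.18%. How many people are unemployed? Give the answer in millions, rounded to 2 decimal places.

About 9.60 million are unemployed.

Labor force = 0.6997 × 328.30 = 229.71 million.
Unemployed = 0.0418 × 229.71 ≈ 9.60 million.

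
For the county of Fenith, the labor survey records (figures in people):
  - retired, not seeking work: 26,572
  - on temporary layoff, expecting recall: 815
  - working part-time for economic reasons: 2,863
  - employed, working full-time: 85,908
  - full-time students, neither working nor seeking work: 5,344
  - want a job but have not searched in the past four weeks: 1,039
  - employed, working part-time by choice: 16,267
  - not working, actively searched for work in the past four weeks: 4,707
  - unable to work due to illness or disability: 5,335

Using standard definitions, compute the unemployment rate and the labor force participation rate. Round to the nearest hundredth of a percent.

Employed = 2,863 + 85,908 + 16,267 = 105,038 (anyone who worked, including part-time for economic reasons, counts as employed).
Unemployed = 815 + 4,707 = 5,522 (jobless and actively searching, or on temporary layoff).
Labor force = 105,038 + 5,522 = 110,560.
Not in labor force = 26,572 + 5,344 + 1,039 + 5,335 = 38,290 (those not working and not actively searching are outside the labor force — including those who want a job but have given up searching).
Civilian working-age population = 110,560 + 38,290 = 148,850.
Unemployment rate = 5,522 / 110,560 = 4.99%.
Labor force participation rate = 110,560 / 148,850 = 74.28%.

Unemployment rate ≈ 4.99%; labor force participation rate ≈ 74.28%.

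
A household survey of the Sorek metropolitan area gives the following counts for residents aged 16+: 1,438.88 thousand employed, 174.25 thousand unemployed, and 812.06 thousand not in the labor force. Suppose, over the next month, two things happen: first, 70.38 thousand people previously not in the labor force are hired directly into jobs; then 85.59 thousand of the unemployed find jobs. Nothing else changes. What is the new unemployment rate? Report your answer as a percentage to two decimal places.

Initially, labor force = 1,438.88 + 174.25 = 1,613.13 thousand, so u = 174.25/1,613.13 = 10.80%.
After the first change, employed and labor force both rise by 70.38; unemployed unchanged → E = 1,509.26, U = 174.25, labor force = 1,683.51 thousand.
After the second change, unemployed falls and employed rises by 85.59; labor force unchanged → E = 1,594.85, U = 88.66, labor force = 1,683.51 thousand.
New unemployment rate = 88.66 / 1,683.51 = 5.27%.

New unemployment rate ≈ 5.27%.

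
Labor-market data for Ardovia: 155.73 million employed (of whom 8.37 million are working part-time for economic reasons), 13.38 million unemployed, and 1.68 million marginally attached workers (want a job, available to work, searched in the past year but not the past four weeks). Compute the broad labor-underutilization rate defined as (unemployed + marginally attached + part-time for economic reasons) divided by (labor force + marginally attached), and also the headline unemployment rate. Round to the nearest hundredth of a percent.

Labor force = 155.73 + 13.38 = 169.11 million.
Numerator = 13.38 + 1.68 + 8.37 = 23.43 million.
Denominator = 169.11 + 1.68 = 170.79 million.
Broad rate = 23.43 / 170.79 = 13.72%.
Headline unemployment rate = 13.38 / 169.11 = 7.91%.

Broad underutilization rate ≈ 13.72%; headline unemployment rate ≈ 7.91%.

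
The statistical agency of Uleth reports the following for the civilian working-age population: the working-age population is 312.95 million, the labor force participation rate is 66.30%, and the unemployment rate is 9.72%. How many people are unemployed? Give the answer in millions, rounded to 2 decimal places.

About 20.17 million are unemployed.

Labor force = 0.6630 × 312.95 = 207.49 million.
Unemployed = 0.0972 × 207.49 ≈ 20.17 million.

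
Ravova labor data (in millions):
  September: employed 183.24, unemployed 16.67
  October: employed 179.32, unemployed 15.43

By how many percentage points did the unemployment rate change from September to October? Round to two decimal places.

September: labor force = 183.24 + 16.67 = 199.91; u = 16.67/199.91 = 8.34%.
October: labor force = 179.32 + 15.43 = 194.75; u = 15.43/194.75 = 7.92%.
Change = 7.92% − 8.34% = −0.42 pp.

The unemployment rate changed by −0.42 percentage points.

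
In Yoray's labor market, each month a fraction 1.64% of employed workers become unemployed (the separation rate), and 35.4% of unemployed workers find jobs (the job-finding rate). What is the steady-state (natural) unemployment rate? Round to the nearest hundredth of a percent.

At steady state the flows balance: s·E = f·U, so U/(E+U) = s/(s+f).
u* = 1.64 / (1.64 + 35.4) = 1.64 / 37.04 = 4.43%.

Steady-state unemployment rate ≈ 4.43%.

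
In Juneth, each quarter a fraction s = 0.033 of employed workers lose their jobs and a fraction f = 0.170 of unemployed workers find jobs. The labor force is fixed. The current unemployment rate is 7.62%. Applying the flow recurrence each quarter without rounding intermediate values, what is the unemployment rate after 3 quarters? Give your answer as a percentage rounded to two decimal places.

With a fixed labor force, u_{t+1} = u_t + s·(1−u_t) − f·u_t = u_t·(1−s−f) + s.
Here 1−s−f = 0.797 and s = 0.033.
u_1 = 0.076200 × 0.797 + 0.033 = 0.093731.
u_2 = 0.093731 × 0.797 + 0.033 = 0.107704.
u_3 = 0.107704 × 0.797 + 0.033 = 0.118840.

Unemployment rate after three quarters ≈ 11.88%.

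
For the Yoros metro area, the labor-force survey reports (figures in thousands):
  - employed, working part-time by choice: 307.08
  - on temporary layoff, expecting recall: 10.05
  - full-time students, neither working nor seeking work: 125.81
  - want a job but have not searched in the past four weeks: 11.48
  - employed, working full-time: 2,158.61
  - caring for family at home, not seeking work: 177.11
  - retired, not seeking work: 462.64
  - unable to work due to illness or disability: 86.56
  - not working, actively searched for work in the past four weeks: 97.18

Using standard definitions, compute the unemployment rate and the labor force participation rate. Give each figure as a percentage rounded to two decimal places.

Employed = 307.08 + 2,158.61 = 2,465.69 thousand.
Unemployed = 10.05 + 97.18 = 107.23 thousand (jobless and actively searching, or on temporary layoff).
Labor force = 2,465.69 + 107.23 = 2,572.92 thousand.
Not in labor force = 125.81 + 11.48 + 177.11 + 462.64 + 86.56 = 863.60 thousand (those not working and not actively searching are outside the labor force — including those who want a job but have given up searching).
Civilian working-age population = 2,572.92 + 863.60 = 3,436.52 thousand.
Unemployment rate = 107.23 / 2,572.92 = 4.17%.
Labor force participation rate = 2,572.92 / 3,436.52 = 74.87%.

Unemployment rate ≈ 4.17%; labor force participation rate ≈ 74.87%.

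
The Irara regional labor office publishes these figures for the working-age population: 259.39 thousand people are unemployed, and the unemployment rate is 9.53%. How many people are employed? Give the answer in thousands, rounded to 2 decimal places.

About 2,462.44 thousand are employed.

Labor force = U / u = 259.39 / 0.0953 ≈ 2,721.83 thousand.
Employed = labor force − unemployed = 2,721.83 − 259.39 = 2,462.44 thousand.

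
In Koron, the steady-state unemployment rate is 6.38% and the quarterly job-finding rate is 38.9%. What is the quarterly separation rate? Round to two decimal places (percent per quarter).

Separation rate ≈ 2.65% per quarter.

From u* = s/(s+f): s = u·f/(1−u).
s = 0.0638 × 38.9 / (1 − 0.0638) = 2.4818 / 0.9362 ≈ 2.65% per quarter.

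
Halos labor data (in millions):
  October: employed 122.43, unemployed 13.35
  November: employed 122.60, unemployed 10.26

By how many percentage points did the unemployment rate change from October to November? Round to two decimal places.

October: labor force = 122.43 + 13.35 = 135.78; u = 13.35/135.78 = 9.83%.
November: labor force = 122.60 + 10.26 = 132.86; u = 10.26/132.86 = 7.72%.
Change = 7.72% − 9.83% = −2.11 pp.

The unemployment rate changed by −2.11 percentage points.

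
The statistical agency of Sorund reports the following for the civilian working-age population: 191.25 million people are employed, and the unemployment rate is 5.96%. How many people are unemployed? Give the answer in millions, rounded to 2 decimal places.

About 12.12 million are unemployed.

Let U be the number unemployed. The labor force is E + U, and U/(E+U) = 0.0596.
So U = 0.0596 × 191.25 / (1 − 0.0596) = 11.3985 / 0.9404 ≈ 12.12 million.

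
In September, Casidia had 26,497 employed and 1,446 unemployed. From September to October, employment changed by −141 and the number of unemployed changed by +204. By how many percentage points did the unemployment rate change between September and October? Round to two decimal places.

The unemployment rate changed by +0.72 percentage points.

September: labor force = 26,497 + 1,446 = 27,943; u = 1,446/27,943 = 5.17%.
October: labor force = 26,356 + 1,650 = 28,006; u = 1,650/28,006 = 5.89%.
Change = 5.89% − 5.17% = +0.72 pp.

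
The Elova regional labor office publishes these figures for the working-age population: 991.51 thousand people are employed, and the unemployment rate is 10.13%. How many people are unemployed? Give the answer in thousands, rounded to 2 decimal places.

Let U be the number unemployed. The labor force is E + U, and U/(E+U) = 0.1013.
So U = 0.1013 × 991.51 / (1 − 0.1013) = 100.4400 / 0.8987 ≈ 111.76 thousand.

About 111.76 thousand are unemployed.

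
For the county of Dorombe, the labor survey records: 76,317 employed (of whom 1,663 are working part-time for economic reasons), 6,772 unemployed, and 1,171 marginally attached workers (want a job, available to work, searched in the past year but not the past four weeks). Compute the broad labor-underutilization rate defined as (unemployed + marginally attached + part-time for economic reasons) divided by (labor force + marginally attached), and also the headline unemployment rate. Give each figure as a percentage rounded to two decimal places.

Broad underutilization rate ≈ 11.40%; headline unemployment rate ≈ 8.15%.

Labor force = 76,317 + 6,772 = 83,089.
Numerator = 6,772 + 1,171 + 1,663 = 9,606.
Denominator = 83,089 + 1,171 = 84,260.
Broad rate = 9,606 / 84,260 = 11.40%.
Headline unemployment rate = 6,772 / 83,089 = 8.15%.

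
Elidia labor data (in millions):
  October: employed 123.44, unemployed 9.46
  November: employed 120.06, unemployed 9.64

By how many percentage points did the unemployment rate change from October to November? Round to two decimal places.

October: labor force = 123.44 + 9.46 = 132.90; u = 9.46/132.90 = 7.12%.
November: labor force = 120.06 + 9.64 = 129.70; u = 9.64/129.70 = 7.43%.
Change = 7.43% − 7.12% = +0.31 pp.

The unemployment rate changed by +0.31 percentage points.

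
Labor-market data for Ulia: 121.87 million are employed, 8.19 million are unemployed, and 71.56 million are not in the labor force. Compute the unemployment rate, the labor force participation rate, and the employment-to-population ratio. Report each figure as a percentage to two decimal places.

Unemployment rate ≈ 6.30%; labor force participation rate ≈ 64.51%; employment-population ratio ≈ 60.45%.

Labor force = employed + unemployed = 121.87 + 8.19 = 130.06 million.
Working-age population = 130.06 + 71.56 = 201.62 million.
Unemployment rate = 8.19 / 130.06 = 6.30%.
Labor force participation rate = 130.06 / 201.62 = 64.51%.
Employment-population ratio = 121.87 / 201.62 = 60.45%.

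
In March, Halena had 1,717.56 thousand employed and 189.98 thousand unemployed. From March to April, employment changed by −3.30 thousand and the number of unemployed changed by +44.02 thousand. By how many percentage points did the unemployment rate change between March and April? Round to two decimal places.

March: labor force = 1,717.56 + 189.98 = 1,907.54; u = 189.98/1,907.54 = 9.96%.
April: labor force = 1,714.26 + 234.00 = 1,948.26; u = 234.00/1,948.26 = 12.01%.
Change = 12.01% − 9.96% = +2.05 pp.

The unemployment rate changed by +2.05 percentage points.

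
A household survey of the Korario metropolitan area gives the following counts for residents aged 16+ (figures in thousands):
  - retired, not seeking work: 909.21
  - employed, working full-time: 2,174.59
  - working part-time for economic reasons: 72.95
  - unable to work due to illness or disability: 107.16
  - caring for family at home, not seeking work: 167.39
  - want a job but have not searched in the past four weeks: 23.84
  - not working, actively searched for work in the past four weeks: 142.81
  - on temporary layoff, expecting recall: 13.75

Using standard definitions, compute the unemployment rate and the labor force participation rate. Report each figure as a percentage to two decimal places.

Employed = 2,174.59 + 72.95 = 2,247.54 thousand (anyone who worked, including part-time for economic reasons, counts as employed).
Unemployed = 142.81 + 13.75 = 156.56 thousand (jobless and actively searching, or on temporary layoff).
Labor force = 2,247.54 + 156.56 = 2,404.10 thousand.
Not in labor force = 909.21 + 107.16 + 167.39 + 23.84 = 1,207.60 thousand (those not working and not actively searching are outside the labor force — including those who want a job but have given up searching).
Civilian working-age population = 2,404.10 + 1,207.60 = 3,611.70 thousand.
Unemployment rate = 156.56 / 2,404.10 = 6.51%.
Labor force participation rate = 2,404.10 / 3,611.70 = 66.56%.

Unemployment rate ≈ 6.51%; labor force participation rate ≈ 66.56%.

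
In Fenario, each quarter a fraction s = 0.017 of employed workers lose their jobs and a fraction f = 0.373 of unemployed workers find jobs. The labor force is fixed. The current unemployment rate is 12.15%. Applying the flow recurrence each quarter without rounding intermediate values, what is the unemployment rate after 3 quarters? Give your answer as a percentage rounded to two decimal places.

With a fixed labor force, u_{t+1} = u_t + s·(1−u_t) − f·u_t = u_t·(1−s−f) + s.
Here 1−s−f = 0.610 and s = 0.017.
u_1 = 0.121500 × 0.610 + 0.017 = 0.091115.
u_2 = 0.091115 × 0.610 + 0.017 = 0.072580.
u_3 = 0.072580 × 0.610 + 0.017 = 0.061274.

Unemployment rate after three quarters ≈ 6.13%.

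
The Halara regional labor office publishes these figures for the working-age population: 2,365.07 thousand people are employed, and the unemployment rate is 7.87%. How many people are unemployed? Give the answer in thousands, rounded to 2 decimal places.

About 202.03 thousand are unemployed.

Let U be the number unemployed. The labor force is E + U, and U/(E+U) = 0.0787.
So U = 0.0787 × 2,365.07 / (1 − 0.0787) = 186.1310 / 0.9213 ≈ 202.03 thousand.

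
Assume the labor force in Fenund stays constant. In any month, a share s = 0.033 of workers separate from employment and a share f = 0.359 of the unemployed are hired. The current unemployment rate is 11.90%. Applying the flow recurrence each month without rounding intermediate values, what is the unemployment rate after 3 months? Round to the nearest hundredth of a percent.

With a fixed labor force, u_{t+1} = u_t + s·(1−u_t) − f·u_t = u_t·(1−s−f) + s.
Here 1−s−f = 0.608 and s = 0.033.
u_1 = 0.119000 × 0.608 + 0.033 = 0.105352.
u_2 = 0.105352 × 0.608 + 0.033 = 0.097054.
u_3 = 0.097054 × 0.608 + 0.033 = 0.092009.

Unemployment rate after three months ≈ 9.20%.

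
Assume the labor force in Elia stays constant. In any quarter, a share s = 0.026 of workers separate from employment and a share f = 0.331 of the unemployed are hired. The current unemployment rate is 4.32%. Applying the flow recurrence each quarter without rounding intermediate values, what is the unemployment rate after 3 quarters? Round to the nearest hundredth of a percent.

With a fixed labor force, u_{t+1} = u_t + s·(1−u_t) − f·u_t = u_t·(1−s−f) + s.
Here 1−s−f = 0.643 and s = 0.026.
u_1 = 0.043200 × 0.643 + 0.026 = 0.053778.
u_2 = 0.053778 × 0.643 + 0.026 = 0.060579.
u_3 = 0.060579 × 0.643 + 0.026 = 0.064952.

Unemployment rate after three quarters ≈ 6.50%.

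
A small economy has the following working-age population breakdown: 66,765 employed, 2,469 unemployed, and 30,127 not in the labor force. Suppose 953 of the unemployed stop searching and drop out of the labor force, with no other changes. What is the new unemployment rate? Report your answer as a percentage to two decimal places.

Initially, labor force = 66,765 + 2,469 = 69,234, so u = 2,469/69,234 = 3.57%.
After the change, unemployed and labor force both fall by 953 → E = 66,765, U = 1,516, labor force = 68,281.
New unemployment rate = 1,516 / 68,281 = 2.22%.

New unemployment rate ≈ 2.22%.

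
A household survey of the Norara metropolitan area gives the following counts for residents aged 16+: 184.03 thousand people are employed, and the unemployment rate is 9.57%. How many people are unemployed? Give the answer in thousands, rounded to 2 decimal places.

Let U be the number unemployed. The labor force is E + U, and U/(E+U) = 0.0957.
So U = 0.0957 × 184.03 / (1 − 0.0957) = 17.6117 / 0.9043 ≈ 19.48 thousand.

About 19.48 thousand are unemployed.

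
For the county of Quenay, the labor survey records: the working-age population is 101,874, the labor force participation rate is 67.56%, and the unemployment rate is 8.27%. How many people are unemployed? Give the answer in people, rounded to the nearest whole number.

About 5,692 are unemployed.

Labor force = 0.6756 × 101,874 = 68,826.
Unemployed = 0.0827 × 68,826 ≈ 5,692.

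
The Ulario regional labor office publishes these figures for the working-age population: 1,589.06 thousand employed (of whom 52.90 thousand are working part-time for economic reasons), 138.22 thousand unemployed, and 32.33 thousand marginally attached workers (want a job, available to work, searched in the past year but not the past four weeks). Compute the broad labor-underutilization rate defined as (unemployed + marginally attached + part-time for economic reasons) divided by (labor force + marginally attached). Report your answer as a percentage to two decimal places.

Broad underutilization rate ≈ 12.70%.

Labor force = 1,589.06 + 138.22 = 1,727.28 thousand.
Numerator = 138.22 + 32.33 + 52.90 = 223.45 thousand.
Denominator = 1,727.28 + 32.33 = 1,759.61 thousand.
Broad rate = 223.45 / 1,759.61 = 12.70%.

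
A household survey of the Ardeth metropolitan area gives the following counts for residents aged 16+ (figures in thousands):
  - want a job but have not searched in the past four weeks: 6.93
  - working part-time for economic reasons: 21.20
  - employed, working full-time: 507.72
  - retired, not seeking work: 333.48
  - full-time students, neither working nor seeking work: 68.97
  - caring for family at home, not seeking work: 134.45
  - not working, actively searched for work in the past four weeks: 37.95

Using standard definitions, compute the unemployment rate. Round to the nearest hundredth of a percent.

Employed = 21.20 + 507.72 = 528.92 thousand (anyone who worked, including part-time for economic reasons, counts as employed).
Unemployed = 37.95 thousand.
Labor force = 528.92 + 37.95 = 566.87 thousand.
Unemployment rate = 37.95 / 566.87 = 6.69%.

Unemployment rate ≈ 6.69%.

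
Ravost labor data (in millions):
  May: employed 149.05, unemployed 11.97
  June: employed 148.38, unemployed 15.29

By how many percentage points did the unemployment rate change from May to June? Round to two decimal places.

May: labor force = 149.05 + 11.97 = 161.02; u = 11.97/161.02 = 7.43%.
June: labor force = 148.38 + 15.29 = 163.67; u = 15.29/163.67 = 9.34%.
Change = 9.34% − 7.43% = +1.91 pp.

The unemployment rate changed by +1.91 percentage points.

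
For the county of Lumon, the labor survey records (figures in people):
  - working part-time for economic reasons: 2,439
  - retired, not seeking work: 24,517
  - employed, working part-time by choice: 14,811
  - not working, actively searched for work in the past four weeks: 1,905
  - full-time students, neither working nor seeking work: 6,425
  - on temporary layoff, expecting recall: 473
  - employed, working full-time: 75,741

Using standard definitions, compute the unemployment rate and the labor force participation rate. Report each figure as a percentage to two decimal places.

Unemployment rate ≈ 2.49%; labor force participation rate ≈ 75.50%.

Employed = 2,439 + 14,811 + 75,741 = 92,991 (anyone who worked, including part-time for economic reasons, counts as employed).
Unemployed = 1,905 + 473 = 2,378 (jobless and actively searching, or on temporary layoff).
Labor force = 92,991 + 2,378 = 95,369.
Not in labor force = 24,517 + 6,425 = 30,942 (those not working and not actively searching are outside the labor force).
Civilian working-age population = 95,369 + 30,942 = 126,311.
Unemployment rate = 2,378 / 95,369 = 2.49%.
Labor force participation rate = 95,369 / 126,311 = 75.50%.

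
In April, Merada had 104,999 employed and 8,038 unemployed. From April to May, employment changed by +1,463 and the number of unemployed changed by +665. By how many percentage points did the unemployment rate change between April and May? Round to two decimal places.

The unemployment rate changed by +0.45 percentage points.

April: labor force = 104,999 + 8,038 = 113,037; u = 8,038/113,037 = 7.11%.
May: labor force = 106,462 + 8,703 = 115,165; u = 8,703/115,165 = 7.56%.
Change = 7.56% − 7.11% = +0.45 pp.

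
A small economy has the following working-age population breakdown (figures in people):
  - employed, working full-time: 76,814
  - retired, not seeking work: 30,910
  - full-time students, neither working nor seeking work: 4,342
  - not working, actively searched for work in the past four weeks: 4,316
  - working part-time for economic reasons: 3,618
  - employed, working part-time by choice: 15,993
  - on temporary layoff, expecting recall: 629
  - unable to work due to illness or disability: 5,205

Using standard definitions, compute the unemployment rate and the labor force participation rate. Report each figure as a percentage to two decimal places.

Unemployment rate ≈ 4.88%; labor force participation rate ≈ 71.47%.

Employed = 76,814 + 3,618 + 15,993 = 96,425 (anyone who worked, including part-time for economic reasons, counts as employed).
Unemployed = 4,316 + 629 = 4,945 (jobless and actively searching, or on temporary layoff).
Labor force = 96,425 + 4,945 = 101,370.
Not in labor force = 30,910 + 4,342 + 5,205 = 40,457 (those not working and not actively searching are outside the labor force).
Civilian working-age population = 101,370 + 40,457 = 141,827.
Unemployment rate = 4,945 / 101,370 = 4.88%.
Labor force participation rate = 101,370 / 141,827 = 71.47%.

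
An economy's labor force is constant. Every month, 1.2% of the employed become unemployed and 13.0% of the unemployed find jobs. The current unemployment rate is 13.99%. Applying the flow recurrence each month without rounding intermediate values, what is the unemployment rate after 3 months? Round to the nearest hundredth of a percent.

Unemployment rate after three months ≈ 11.95%.

With a fixed labor force, u_{t+1} = u_t + s·(1−u_t) − f·u_t = u_t·(1−s−f) + s.
Here 1−s−f = 0.858 and s = 0.012.
u_1 = 0.139900 × 0.858 + 0.012 = 0.132034.
u_2 = 0.132034 × 0.858 + 0.012 = 0.125285.
u_3 = 0.125285 × 0.858 + 0.012 = 0.119495.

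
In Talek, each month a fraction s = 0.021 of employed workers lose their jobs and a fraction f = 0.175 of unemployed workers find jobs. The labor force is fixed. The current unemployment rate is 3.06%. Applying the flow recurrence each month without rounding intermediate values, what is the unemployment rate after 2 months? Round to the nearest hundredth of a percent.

With a fixed labor force, u_{t+1} = u_t + s·(1−u_t) − f·u_t = u_t·(1−s−f) + s.
Here 1−s−f = 0.804 and s = 0.021.
u_1 = 0.030600 × 0.804 + 0.021 = 0.045602.
u_2 = 0.045602 × 0.804 + 0.021 = 0.057664.

Unemployment rate after two months ≈ 5.77%.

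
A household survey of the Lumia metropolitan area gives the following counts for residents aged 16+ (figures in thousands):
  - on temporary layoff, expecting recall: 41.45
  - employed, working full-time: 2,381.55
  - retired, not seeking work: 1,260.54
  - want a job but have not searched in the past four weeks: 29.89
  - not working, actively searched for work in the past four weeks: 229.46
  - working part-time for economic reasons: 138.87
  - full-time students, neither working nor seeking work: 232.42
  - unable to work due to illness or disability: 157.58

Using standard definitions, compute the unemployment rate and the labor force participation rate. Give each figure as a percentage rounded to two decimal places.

Employed = 2,381.55 + 138.87 = 2,520.42 thousand (anyone who worked, including part-time for economic reasons, counts as employed).
Unemployed = 41.45 + 229.46 = 270.91 thousand (jobless and actively searching, or on temporary layoff).
Labor force = 2,520.42 + 270.91 = 2,791.33 thousand.
Not in labor force = 1,260.54 + 29.89 + 232.42 + 157.58 = 1,680.43 thousand (those not working and not actively searching are outside the labor force — including those who want a job but have given up searching).
Civilian working-age population = 2,791.33 + 1,680.43 = 4,471.76 thousand.
Unemployment rate = 270.91 / 2,791.33 = 9.71%.
Labor force participation rate = 2,791.33 / 4,471.76 = 62.42%.

Unemployment rate ≈ 9.71%; labor force participation rate ≈ 62.42%.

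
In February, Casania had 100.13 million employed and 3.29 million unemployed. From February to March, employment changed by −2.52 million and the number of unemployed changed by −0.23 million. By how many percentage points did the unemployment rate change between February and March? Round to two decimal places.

February: labor force = 100.13 + 3.29 = 103.42; u = 3.29/103.42 = 3.18%.
March: labor force = 97.61 + 3.06 = 100.67; u = 3.06/100.67 = 3.04%.
Change = 3.04% − 3.18% = −0.14 pp.

The unemployment rate changed by −0.14 percentage points.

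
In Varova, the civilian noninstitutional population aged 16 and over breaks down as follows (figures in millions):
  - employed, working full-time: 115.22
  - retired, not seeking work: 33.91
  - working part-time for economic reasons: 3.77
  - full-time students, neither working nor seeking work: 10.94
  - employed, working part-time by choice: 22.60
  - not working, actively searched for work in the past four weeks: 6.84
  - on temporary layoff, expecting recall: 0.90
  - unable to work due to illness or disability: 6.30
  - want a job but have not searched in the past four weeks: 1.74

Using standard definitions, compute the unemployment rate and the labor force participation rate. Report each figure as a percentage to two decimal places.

Employed = 115.22 + 3.77 + 22.60 = 141.59 million (anyone who worked, including part-time for economic reasons, counts as employed).
Unemployed = 6.84 + 0.90 = 7.74 million (jobless and actively searching, or on temporary layoff).
Labor force = 141.59 + 7.74 = 149.33 million.
Not in labor force = 33.91 + 10.94 + 6.30 + 1.74 = 52.89 million (those not working and not actively searching are outside the labor force — including those who want a job but have given up searching).
Civilian working-age population = 149.33 + 52.89 = 202.22 million.
Unemployment rate = 7.74 / 149.33 = 5.18%.
Labor force participation rate = 149.33 / 202.22 = 73.85%.

Unemployment rate ≈ 5.18%; labor force participation rate ≈ 73.85%.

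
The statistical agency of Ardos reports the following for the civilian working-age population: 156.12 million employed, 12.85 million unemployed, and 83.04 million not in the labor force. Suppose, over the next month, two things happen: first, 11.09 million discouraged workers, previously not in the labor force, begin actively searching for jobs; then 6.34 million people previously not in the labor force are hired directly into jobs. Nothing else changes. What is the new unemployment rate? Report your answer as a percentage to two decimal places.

New unemployment rate ≈ 12.84%.

Initially, labor force = 156.12 + 12.85 = 168.97 million, so u = 12.85/168.97 = 7.60%.
After the first change, unemployed and labor force both rise by 11.09 → E = 156.12, U = 23.94, labor force = 180.06 million.
After the second change, employed and labor force both rise by 6.34; unemployed unchanged → E = 162.46, U = 23.94, labor force = 186.40 million.
New unemployment rate = 23.94 / 186.40 = 12.84%.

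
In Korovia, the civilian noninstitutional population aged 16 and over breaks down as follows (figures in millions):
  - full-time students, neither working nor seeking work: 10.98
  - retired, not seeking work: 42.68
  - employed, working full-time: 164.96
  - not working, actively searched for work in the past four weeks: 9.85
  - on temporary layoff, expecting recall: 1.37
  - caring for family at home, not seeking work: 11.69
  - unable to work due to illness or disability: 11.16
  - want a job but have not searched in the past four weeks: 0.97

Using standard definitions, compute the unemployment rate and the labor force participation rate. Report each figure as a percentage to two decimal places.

Employed = 164.96 million.
Unemployed = 9.85 + 1.37 = 11.22 million (jobless and actively searching, or on temporary layoff).
Labor force = 164.96 + 11.22 = 176.18 million.
Not in labor force = 10.98 + 42.68 + 11.69 + 11.16 + 0.97 = 77.48 million (those not working and not actively searching are outside the labor force — including those who want a job but have given up searching).
Civilian working-age population = 176.18 + 77.48 = 253.66 million.
Unemployment rate = 11.22 / 176.18 = 6.37%.
Labor force participation rate = 176.18 / 253.66 = 69.46%.

Unemployment rate ≈ 6.37%; labor force participation rate ≈ 69.46%.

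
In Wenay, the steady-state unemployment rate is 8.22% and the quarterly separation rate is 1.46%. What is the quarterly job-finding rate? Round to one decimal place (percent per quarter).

Job-finding rate ≈ 16.3% per quarter.

From u* = s/(s+f): f = s·(1−u)/u.
f = 1.46 × (1 − 0.0822) / 0.0822 = 1.3400 / 0.0822 ≈ 16.3% per quarter.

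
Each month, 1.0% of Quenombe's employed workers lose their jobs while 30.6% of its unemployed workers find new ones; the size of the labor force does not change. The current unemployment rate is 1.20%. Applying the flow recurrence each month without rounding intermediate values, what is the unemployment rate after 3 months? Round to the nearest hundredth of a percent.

Unemployment rate after three months ≈ 2.54%.

With a fixed labor force, u_{t+1} = u_t + s·(1−u_t) − f·u_t = u_t·(1−s−f) + s.
Here 1−s−f = 0.684 and s = 0.010.
u_1 = 0.012000 × 0.684 + 0.010 = 0.018208.
u_2 = 0.018208 × 0.684 + 0.010 = 0.022454.
u_3 = 0.022454 × 0.684 + 0.010 = 0.025359.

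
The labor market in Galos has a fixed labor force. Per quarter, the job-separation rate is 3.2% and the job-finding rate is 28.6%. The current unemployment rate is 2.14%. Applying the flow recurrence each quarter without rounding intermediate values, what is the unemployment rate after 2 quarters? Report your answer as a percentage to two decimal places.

Unemployment rate after two quarters ≈ 6.38%.

With a fixed labor force, u_{t+1} = u_t + s·(1−u_t) − f·u_t = u_t·(1−s−f) + s.
Here 1−s−f = 0.682 and s = 0.032.
u_1 = 0.021400 × 0.682 + 0.032 = 0.046595.
u_2 = 0.046595 × 0.682 + 0.032 = 0.063778.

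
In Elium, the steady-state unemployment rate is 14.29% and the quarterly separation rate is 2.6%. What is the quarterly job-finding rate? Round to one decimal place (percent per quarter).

From u* = s/(s+f): f = s·(1−u)/u.
f = 2.6 × (1 − 0.1429) / 0.1429 = 2.2285 / 0.1429 ≈ 15.6% per quarter.

Job-finding rate ≈ 15.6% per quarter.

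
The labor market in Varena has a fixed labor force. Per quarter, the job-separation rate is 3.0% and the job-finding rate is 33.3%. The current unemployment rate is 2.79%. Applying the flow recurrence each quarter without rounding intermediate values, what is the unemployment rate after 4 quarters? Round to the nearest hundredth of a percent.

Unemployment rate after four quarters ≈ 7.36%.

With a fixed labor force, u_{t+1} = u_t + s·(1−u_t) − f·u_t = u_t·(1−s−f) + s.
Here 1−s−f = 0.637 and s = 0.030.
u_1 = 0.027900 × 0.637 + 0.030 = 0.047772.
u_2 = 0.047772 × 0.637 + 0.030 = 0.060431.
u_3 = 0.060431 × 0.637 + 0.030 = 0.068495.
u_4 = 0.068495 × 0.637 + 0.030 = 0.073631.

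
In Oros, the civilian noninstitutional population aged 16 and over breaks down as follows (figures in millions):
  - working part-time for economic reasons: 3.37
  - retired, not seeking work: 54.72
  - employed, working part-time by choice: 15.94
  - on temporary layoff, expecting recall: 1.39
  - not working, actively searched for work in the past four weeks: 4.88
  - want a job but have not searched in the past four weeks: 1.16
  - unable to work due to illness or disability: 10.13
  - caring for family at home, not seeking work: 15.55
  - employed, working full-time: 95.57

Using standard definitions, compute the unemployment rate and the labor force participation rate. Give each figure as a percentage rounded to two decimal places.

Employed = 3.37 + 15.94 + 95.57 = 114.88 million (anyone who worked, including part-time for economic reasons, counts as employed).
Unemployed = 1.39 + 4.88 = 6.27 million (jobless and actively searching, or on temporary layoff).
Labor force = 114.88 + 6.27 = 121.15 million.
Not in labor force = 54.72 + 1.16 + 10.13 + 15.55 = 81.56 million (those not working and not actively searching are outside the labor force — including those who want a job but have given up searching).
Civilian working-age population = 121.15 + 81.56 = 202.71 million.
Unemployment rate = 6.27 / 121.15 = 5.18%.
Labor force participation rate = 121.15 / 202.71 = 59.77%.

Unemployment rate ≈ 5.18%; labor force participation rate ≈ 59.77%.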